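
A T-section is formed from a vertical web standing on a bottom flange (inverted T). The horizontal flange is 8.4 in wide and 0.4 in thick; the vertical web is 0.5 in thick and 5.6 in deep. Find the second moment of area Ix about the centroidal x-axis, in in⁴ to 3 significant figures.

Treat the section as a set of non-overlapping primitives; coordinates are from the bounding-box lower-left.
Flange: 8.4 × 0.4, A = 3.36 in², y = 0.2 in, Ī = 0.0448 in⁴.
Web: 0.5 × 5.6, A = 2.8 in², y = 3.2 in, Ī = 7.3173 in⁴.
Centroid: ȳ = ΣA·y / ΣA = 1.5636 in.
Transfer each piece to the centroidal x-axis using Ī + A·d² with d = y − 1.5636:
  flange: d = -1.3636 in → contributes +6.2927 in⁴
  web: d = 1.6364 in → contributes +14.815 in⁴
Total I = 21.108 in⁴.

Ix ≈ 21.1 in⁴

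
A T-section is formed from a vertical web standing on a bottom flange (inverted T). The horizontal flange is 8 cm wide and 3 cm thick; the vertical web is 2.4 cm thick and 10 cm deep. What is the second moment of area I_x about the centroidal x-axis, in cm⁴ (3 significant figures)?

Decompose the section into non-overlapping parts with the origin at the bottom-left of its bounding rectangle.
Flange: 8 × 3, A = 24 cm², y = 1.5 cm, Ī = 18 cm⁴.
Web: 2.4 × 10, A = 24 cm², y = 8 cm, Ī = 200 cm⁴.
Centroid: ȳ = ΣA·y / ΣA = 4.75 cm.
Transfer each piece to the centroidal x-axis using Ī + A·d² with d = y − 4.75:
  flange: d = -3.25 cm → contributes +271.5 cm⁴
  web: d = 3.25 cm → contributes +453.5 cm⁴
Total I = 725 cm⁴.

I_x ≈ 725 cm⁴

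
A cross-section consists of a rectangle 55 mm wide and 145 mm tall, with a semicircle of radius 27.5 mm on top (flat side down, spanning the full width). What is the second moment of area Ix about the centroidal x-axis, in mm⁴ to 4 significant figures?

Ix ≈ 2.136 × 10⁷ mm⁴

Split into non-overlapping primitives; take the origin at the lower-left of the bounding box.
Rectangular body: 55 × 145, A = 7 975 mm², y = 72.5 mm, Ī = 13 972 865 mm⁴.
Semicircular cap: semicircle r = 27.5, A = 1187.91 mm², y = 156.671 mm, Ī = 62771.5 mm⁴.
Centroid: ȳ = ΣA·y / ΣA = 83.4123 mm.
Transfer each piece to the centroidal x-axis using Ī + A·d² with d = y − 83.4123:
  rectangular body: d = -10.9123 mm → contributes +14 922 513 mm⁴
  semicircular cap: d = 73.2591 mm → contributes +6 438 181 mm⁴
Total I = 21 360 693 mm⁴.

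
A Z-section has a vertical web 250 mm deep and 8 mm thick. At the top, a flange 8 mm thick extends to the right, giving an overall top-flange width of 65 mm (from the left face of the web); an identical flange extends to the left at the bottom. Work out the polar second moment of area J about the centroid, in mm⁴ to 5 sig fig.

J ≈ 2.4995 × 10⁷ mm⁴

Decompose the section into non-overlapping parts with the origin at the bottom-left of its bounding rectangle.
Web: 8 × 250, A = 2 000 mm², y = 125 mm, Ī = 10 416 667 mm⁴.
Top flange (beyond web): 57 × 8, A = 456 mm², y = 246 mm, Ī = 2 432 mm⁴.
Bottom flange (beyond web): 57 × 8, A = 456 mm², y = 4 mm, Ī = 2 432 mm⁴.
Centroid: ȳ = ΣA·y / ΣA = 125 mm.
Transfer each piece to the centroidal x-axis using Ī + A·d² with d = y − 125:
  web: d = 0 mm → contributes +10 416 667 mm⁴
  top flange (beyond web): d = 121 mm → contributes +6 678 728 mm⁴
  bottom flange (beyond web): d = -121 mm → contributes +6 678 728 mm⁴
Total I = 23 774 123 mm⁴.
For the y-axis: x̄ = 61 mm.
Repeating about the centroidal y-axis gives I_y = 1 220 891 mm⁴.
Polar second moment: J = I_x + I_y = 24 995 013 mm⁴.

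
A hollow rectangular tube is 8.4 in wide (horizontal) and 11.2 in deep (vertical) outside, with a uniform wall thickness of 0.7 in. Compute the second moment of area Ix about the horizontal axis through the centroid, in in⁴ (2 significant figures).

Ix ≈ 430 in⁴

Break the section into simple shapes (no overlaps), measuring from the bottom-left corner of the bounding box.
Outer rectangle: 8.4 × 11.2, A = 94.08 in², y = 5.6 in, Ī = 983.4 in⁴.
Inner void (subtracted): 7 × 9.8, A = 68.6 in², y = 5.6 in, Ī = 549 in⁴.
By symmetry the centroid is at mid-height, ȳ = 5.6 in.
All pieces are centred on the horizontal axis through the centroid, so I = ΣĪ (holes subtracted) = 434.4 in⁴.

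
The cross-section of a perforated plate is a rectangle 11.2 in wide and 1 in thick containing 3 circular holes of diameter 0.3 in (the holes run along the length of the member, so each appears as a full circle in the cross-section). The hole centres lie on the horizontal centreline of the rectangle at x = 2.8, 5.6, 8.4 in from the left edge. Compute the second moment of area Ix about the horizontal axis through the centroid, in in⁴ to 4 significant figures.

Ix ≈ 0.9321 in⁴

Treat the section as a set of non-overlapping primitives; coordinates are from the bounding-box lower-left.
Plate: 11.2 × 1, A = 11.2 in², y = 0.5 in, Ī = 0.933333 in⁴.
Hole 1 (subtracted): ⌀0.3, A = 0.0706858 in², y = 0.5 in, Ī = 0.000397608 in⁴.
Hole 2 (subtracted): ⌀0.3, A = 0.0706858 in², y = 0.5 in, Ī = 0.000397608 in⁴.
Hole 3 (subtracted): ⌀0.3, A = 0.0706858 in², y = 0.5 in, Ī = 0.000397608 in⁴.
By symmetry the centroid is at mid-height, ȳ = 0.5 in.
All pieces are centred on the horizontal axis through the centroid, so I = ΣĪ (holes subtracted) = 0.932141 in⁴.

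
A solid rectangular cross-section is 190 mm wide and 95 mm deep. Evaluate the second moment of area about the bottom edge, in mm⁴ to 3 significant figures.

I_base ≈ 5.43 × 10⁷ mm⁴

The section: 190 × 95, A = 18 050 mm², y = 47.5 mm, Ī = 13 575 104 mm⁴.
Transfer it to the bottom edge using Ī + A·d² with d = y − 0:
  the section: d = 47.5 mm → contributes +54 300 417 mm⁴
Total I = 54 300 417 mm⁴.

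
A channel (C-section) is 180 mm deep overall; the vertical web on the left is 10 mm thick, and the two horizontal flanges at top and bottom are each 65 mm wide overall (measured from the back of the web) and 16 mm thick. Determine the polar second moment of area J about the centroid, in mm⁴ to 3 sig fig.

Decompose the section into non-overlapping parts with the origin at the bottom-left of its bounding rectangle.
Web: 10 × 180, A = 1 800 mm², y = 90 mm, Ī = 4 860 000 mm⁴.
Top flange (beyond web): 55 × 16, A = 880 mm², y = 172 mm, Ī = 18 773 mm⁴.
Bottom flange (beyond web): 55 × 16, A = 880 mm², y = 8 mm, Ī = 18 773 mm⁴.
By symmetry the centroid is at mid-height, ȳ = 90 mm.
Transfer each piece to the centroidal x-axis using Ī + A·d² with d = y − 90:
  web: d = 0 mm → contributes +4 860 000 mm⁴
  top flange (beyond web): d = 82 mm → contributes +5 935 893 mm⁴
  bottom flange (beyond web): d = -82 mm → contributes +5 935 893 mm⁴
Total I = 16 731 787 mm⁴.
For the y-axis: x̄ = 21.067 mm.
Repeating about the centroidal y-axis gives I_y = 1 398 610 mm⁴.
Polar second moment: J = I_x + I_y = 18 130 397 mm⁴.

J ≈ 1.81 × 10⁷ mm⁴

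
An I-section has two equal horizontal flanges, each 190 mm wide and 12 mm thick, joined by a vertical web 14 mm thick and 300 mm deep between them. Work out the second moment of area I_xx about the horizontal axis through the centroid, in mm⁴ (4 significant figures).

I_xx ≈ 1.425 × 10⁸ mm⁴

Break the section into simple shapes (no overlaps), measuring from the bottom-left corner of the bounding box.
Bottom flange: 190 × 12, A = 2 280 mm², y = 6 mm, Ī = 27 360 mm⁴.
Web: 14 × 300, A = 4 200 mm², y = 162 mm, Ī = 31 500 000 mm⁴.
Top flange: 190 × 12, A = 2 280 mm², y = 318 mm, Ī = 27 360 mm⁴.
By symmetry the centroid is at mid-height, ȳ = 162 mm.
Transfer each piece to the horizontal axis through the centroid using Ī + A·d² with d = y − 162:
  bottom flange: d = -156 mm → contributes +55 513 440 mm⁴
  web: d = 0 mm → contributes +31 500 000 mm⁴
  top flange: d = 156 mm → contributes +55 513 440 mm⁴
Total I = 142 526 880 mm⁴.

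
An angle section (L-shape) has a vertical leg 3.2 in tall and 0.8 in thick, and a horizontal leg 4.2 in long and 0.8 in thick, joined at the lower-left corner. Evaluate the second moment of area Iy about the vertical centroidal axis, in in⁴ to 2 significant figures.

Iy ≈ 8.6 in⁴

Decompose the section into non-overlapping parts with the origin at the bottom-left of its bounding rectangle.
Vertical leg: 0.8 × 3.2, A = 2.56 in², x = 0.4 in, Ī = 0.1365 in⁴.
Horizontal leg (remainder): 3.4 × 0.8, A = 2.72 in², x = 2.5 in, Ī = 2.62 in⁴.
Centroid: x̄ = ΣA·x / ΣA = 1.482 in.
Transfer each piece to the vertical centroidal axis using Ī + A·d² with d = x − 1.482:
  vertical leg: d = -1.082 in → contributes +3.133 in⁴
  horizontal leg (remainder): d = 1.018 in → contributes +5.44 in⁴
Total I = 8.573 in⁴.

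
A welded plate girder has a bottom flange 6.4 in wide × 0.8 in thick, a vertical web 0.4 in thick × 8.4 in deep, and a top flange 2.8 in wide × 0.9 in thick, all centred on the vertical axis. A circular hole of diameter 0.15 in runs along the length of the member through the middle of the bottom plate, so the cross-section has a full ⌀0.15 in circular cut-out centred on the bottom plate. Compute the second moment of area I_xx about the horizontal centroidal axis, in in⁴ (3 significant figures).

I_xx ≈ 170 in⁴

Decompose the section into non-overlapping parts with the origin at the bottom-left of its bounding rectangle.
Bottom plate: 6.4 × 0.8, A = 5.12 in², y = 0.4 in, Ī = 0.27307 in⁴.
Web plate: 0.4 × 8.4, A = 3.36 in², y = 5 in, Ī = 19.757 in⁴.
Top plate: 2.8 × 0.9, A = 2.52 in², y = 9.65 in, Ī = 0.1701 in⁴.
Hole (subtracted): ⌀0.15, A = 0.017671 in², y = 0.4 in, Ī = 0.00002485 in⁴.
Centroid: ȳ = ΣA·y / ΣA = 3.9299 in.
Transfer each piece to the horizontal centroidal axis using Ī + A·d² with d = y − 3.9299:
  bottom plate: d = -3.5299 in → contributes +64.068 in⁴
  web plate: d = 1.0701 in → contributes +23.605 in⁴
  top plate: d = 5.7201 in → contributes +82.625 in⁴
  hole: d = -3.5299 in → contributes −0.22021 in⁴
Total I = 170.08 in⁴.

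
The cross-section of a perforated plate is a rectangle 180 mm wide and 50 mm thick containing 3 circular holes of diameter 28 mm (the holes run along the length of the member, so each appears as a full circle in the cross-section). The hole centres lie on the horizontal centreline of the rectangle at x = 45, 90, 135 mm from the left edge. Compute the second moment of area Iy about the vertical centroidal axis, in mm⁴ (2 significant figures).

Iy ≈ 2.2 × 10⁷ mm⁴

Break the section into simple shapes (no overlaps), measuring from the bottom-left corner of the bounding box.
Plate: 180 × 50, A = 9 000 mm², x = 90 mm, Ī = 24 300 000 mm⁴.
Hole 1 (subtracted): ⌀28, A = 615.8 mm², x = 45 mm, Ī = 30 172 mm⁴.
Hole 2 (subtracted): ⌀28, A = 615.8 mm², x = 90 mm, Ī = 30 172 mm⁴.
Hole 3 (subtracted): ⌀28, A = 615.8 mm², x = 135 mm, Ī = 30 172 mm⁴.
By symmetry the centroid is at mid-width, x̄ = 90 mm.
Transfer each piece to the vertical centroidal axis using Ī + A·d² with d = x − 90:
  plate: d = 0 mm → contributes +24 300 000 mm⁴
  hole 1: d = -45 mm → contributes −1 277 070 mm⁴
  hole 2: d = 0 mm → contributes −30 172 mm⁴
  hole 3: d = 45 mm → contributes −1 277 070 mm⁴
Total I = 21 715 688 mm⁴.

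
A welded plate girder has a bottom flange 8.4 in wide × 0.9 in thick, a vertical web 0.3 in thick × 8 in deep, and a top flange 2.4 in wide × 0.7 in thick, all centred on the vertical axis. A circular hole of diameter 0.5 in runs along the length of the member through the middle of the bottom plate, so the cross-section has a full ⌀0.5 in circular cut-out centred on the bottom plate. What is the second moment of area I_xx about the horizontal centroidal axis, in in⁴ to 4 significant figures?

Decompose the section into non-overlapping parts with the origin at the bottom-left of its bounding rectangle.
Bottom plate: 8.4 × 0.9, A = 7.56 in², y = 0.45 in, Ī = 0.5103 in⁴.
Web plate: 0.3 × 8, A = 2.4 in², y = 4.9 in, Ī = 12.8 in⁴.
Top plate: 2.4 × 0.7, A = 1.68 in², y = 9.25 in, Ī = 0.0686 in⁴.
Hole (subtracted): ⌀0.5, A = 0.19635 in², y = 0.45 in, Ī = 0.00306796 in⁴.
Centroid: ȳ = ΣA·y / ΣA = 2.67516 in.
Transfer each piece to the horizontal centroidal axis using Ī + A·d² with d = y − 2.67516:
  bottom plate: d = -2.22516 in → contributes +37.9425 in⁴
  web plate: d = 2.22484 in → contributes +24.6797 in⁴
  top plate: d = 6.57484 in → contributes +72.6924 in⁴
  hole: d = -2.22516 in → contributes −0.975264 in⁴
Total I = 134.339 in⁴.

I_xx ≈ 134.3 in⁴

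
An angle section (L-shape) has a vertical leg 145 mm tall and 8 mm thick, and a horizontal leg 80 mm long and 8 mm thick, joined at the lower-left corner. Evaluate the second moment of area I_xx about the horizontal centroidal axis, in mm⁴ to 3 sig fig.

I_xx ≈ 3.84 × 10⁶ mm⁴

Split into non-overlapping primitives; take the origin at the lower-left of the bounding box.
Vertical leg: 8 × 145, A = 1 160 mm², y = 72.5 mm, Ī = 2 032 417 mm⁴.
Horizontal leg (remainder): 72 × 8, A = 576 mm², y = 4 mm, Ī = 3 072 mm⁴.
Centroid: ȳ = ΣA·y / ΣA = 49.772 mm.
Transfer each piece to the horizontal centroidal axis using Ī + A·d² with d = y − 49.772:
  vertical leg: d = 22.728 mm → contributes +2 631 634 mm⁴
  horizontal leg (remainder): d = -45.772 mm → contributes +1 209 830 mm⁴
Total I = 3 841 464 mm⁴.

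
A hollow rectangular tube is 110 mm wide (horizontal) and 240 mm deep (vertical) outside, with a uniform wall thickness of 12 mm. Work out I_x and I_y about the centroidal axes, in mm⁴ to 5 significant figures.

Break the section into simple shapes (no overlaps), measuring from the bottom-left corner of the bounding box.
Outer rectangle: 110 × 240, A = 26 400 mm², y = 120 mm, Ī = 126 720 000 mm⁴.
Inner void (subtracted): 86 × 216, A = 18 576 mm², y = 120 mm, Ī = 72 223 488 mm⁴.
By symmetry the centroid is at mid-height, ȳ = 120 mm.
All pieces are centred on the centroidal x-axis, so I = ΣĪ (holes subtracted) = 54 496 512 mm⁴.
Repeating about the centroidal y-axis gives I_y = 15 170 992 mm⁴.

I_x ≈ 5.4497 × 10⁷ mm⁴, I_y ≈ 1.5171 × 10⁷ mm⁴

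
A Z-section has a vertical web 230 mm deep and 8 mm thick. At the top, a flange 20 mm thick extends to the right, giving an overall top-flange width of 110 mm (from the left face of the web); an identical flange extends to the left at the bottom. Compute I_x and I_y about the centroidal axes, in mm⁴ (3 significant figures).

I_x ≈ 5.32 × 10⁷ mm⁴, I_y ≈ 1.59 × 10⁷ mm⁴

Decompose the section into non-overlapping parts with the origin at the bottom-left of its bounding rectangle.
Web: 8 × 230, A = 1 840 mm², y = 115 mm, Ī = 8 111 333 mm⁴.
Top flange (beyond web): 102 × 20, A = 2 040 mm², y = 220 mm, Ī = 68 000 mm⁴.
Bottom flange (beyond web): 102 × 20, A = 2 040 mm², y = 10 mm, Ī = 68 000 mm⁴.
Centroid: ȳ = ΣA·y / ΣA = 115 mm.
Transfer each piece to the centroidal x-axis using Ī + A·d² with d = y − 115:
  web: d = 0 mm → contributes +8 111 333 mm⁴
  top flange (beyond web): d = 105 mm → contributes +22 559 000 mm⁴
  bottom flange (beyond web): d = -105 mm → contributes +22 559 000 mm⁴
Total I = 53 229 333 mm⁴.
For the y-axis: x̄ = 106 mm.
Repeating about the centroidal y-axis gives I_y = 15 889 173 mm⁴.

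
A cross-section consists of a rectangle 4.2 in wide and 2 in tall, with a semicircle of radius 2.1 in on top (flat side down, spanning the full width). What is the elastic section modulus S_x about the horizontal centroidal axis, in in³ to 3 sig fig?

Treat the section as a set of non-overlapping primitives; coordinates are from the bounding-box lower-left.
Rectangular body: 4.2 × 2, A = 8.4 in², y = 1 in, Ī = 2.8 in⁴.
Semicircular cap: semicircle r = 2.1, A = 6.9272 in², y = 2.8913 in, Ī = 2.1346 in⁴.
Centroid: ȳ = ΣA·y / ΣA = 1.8548 in.
Transfer each piece to the horizontal centroidal axis using Ī + A·d² with d = y − 1.8548:
  rectangular body: d = -0.85477 in → contributes +8.9373 in⁴
  semicircular cap: d = 1.0365 in → contributes +9.5767 in⁴
Total I = 18.514 in⁴.
Extreme fibre distance c = 2.2452 in; S = I/c = 8.2459 in³.

S_x ≈ 8.25 in³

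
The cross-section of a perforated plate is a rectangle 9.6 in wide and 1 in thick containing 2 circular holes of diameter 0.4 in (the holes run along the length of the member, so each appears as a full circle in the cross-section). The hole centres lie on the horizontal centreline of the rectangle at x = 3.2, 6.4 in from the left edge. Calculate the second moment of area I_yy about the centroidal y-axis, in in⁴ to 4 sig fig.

Break the section into simple shapes (no overlaps), measuring from the bottom-left corner of the bounding box.
Plate: 9.6 × 1, A = 9.6 in², x = 4.8 in, Ī = 73.728 in⁴.
Hole 1 (subtracted): ⌀0.4, A = 0.125664 in², x = 3.2 in, Ī = 0.00125664 in⁴.
Hole 2 (subtracted): ⌀0.4, A = 0.125664 in², x = 6.4 in, Ī = 0.00125664 in⁴.
By symmetry the centroid is at mid-width, x̄ = 4.8 in.
Transfer each piece to the centroidal y-axis using Ī + A·d² with d = x − 4.8:
  plate: d = 0 in → contributes +73.728 in⁴
  hole 1: d = -1.6 in → contributes −0.322956 in⁴
  hole 2: d = 1.6 in → contributes −0.322956 in⁴
Total I = 73.0821 in⁴.

I_yy ≈ 73.08 in⁴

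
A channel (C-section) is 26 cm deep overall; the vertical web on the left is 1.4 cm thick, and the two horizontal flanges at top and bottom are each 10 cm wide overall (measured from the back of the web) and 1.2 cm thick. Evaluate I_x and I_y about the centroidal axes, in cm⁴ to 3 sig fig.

I_x ≈ 5230 cm⁴, I_y ≈ 462 cm⁴

Decompose the section into non-overlapping parts with the origin at the bottom-left of its bounding rectangle.
Web: 1.4 × 26, A = 36.4 cm², y = 13 cm, Ī = 2050.5 cm⁴.
Top flange (beyond web): 8.6 × 1.2, A = 10.32 cm², y = 25.4 cm, Ī = 1.2384 cm⁴.
Bottom flange (beyond web): 8.6 × 1.2, A = 10.32 cm², y = 0.6 cm, Ī = 1.2384 cm⁴.
By symmetry the centroid is at mid-height, ȳ = 13 cm.
Transfer each piece to the centroidal x-axis using Ī + A·d² with d = y − 13:
  web: d = 0 cm → contributes +2050.5 cm⁴
  top flange (beyond web): d = 12.4 cm → contributes +1 588 cm⁴
  bottom flange (beyond web): d = -12.4 cm → contributes +1 588 cm⁴
Total I = 5226.6 cm⁴.
For the y-axis: x̄ = 2.5093 cm.
Repeating about the centroidal y-axis gives I_y = 462.44 cm⁴.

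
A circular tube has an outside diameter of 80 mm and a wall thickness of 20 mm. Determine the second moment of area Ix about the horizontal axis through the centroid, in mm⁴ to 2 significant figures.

Ix ≈ 1.9 × 10⁶ mm⁴

Treat the section as a set of non-overlapping primitives; coordinates are from the bounding-box lower-left.
Outer circle: ⌀80, A = 5 027 mm², y = 40 mm, Ī = 2 010 619 mm⁴.
Bore (subtracted): ⌀40, A = 1 257 mm², y = 40 mm, Ī = 125 664 mm⁴.
By symmetry the centroid is at mid-height, ȳ = 40 mm.
All pieces are centred on the horizontal axis through the centroid, so I = ΣĪ (holes subtracted) = 1 884 956 mm⁴.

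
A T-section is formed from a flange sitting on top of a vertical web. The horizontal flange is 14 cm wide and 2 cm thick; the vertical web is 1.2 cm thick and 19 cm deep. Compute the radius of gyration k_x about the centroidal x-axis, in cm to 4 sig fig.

Break the section into simple shapes (no overlaps), measuring from the bottom-left corner of the bounding box.
Flange: 14 × 2, A = 28 cm², y = 20 cm, Ī = 9.33333 cm⁴.
Web: 1.2 × 19, A = 22.8 cm², y = 9.5 cm, Ī = 685.9 cm⁴.
Centroid: ȳ = ΣA·y / ΣA = 15.2874 cm.
Transfer each piece to the centroidal x-axis using Ī + A·d² with d = y − 15.2874:
  flange: d = 4.7126 cm → contributes +631.174 cm⁴
  web: d = -5.7874 cm → contributes +1449.56 cm⁴
Total I = 2080.74 cm⁴.
Radius of gyration: k = √(I/A) = √(2080.74 / 50.8) = 6.39995 cm.

k_x ≈ 6.400 cm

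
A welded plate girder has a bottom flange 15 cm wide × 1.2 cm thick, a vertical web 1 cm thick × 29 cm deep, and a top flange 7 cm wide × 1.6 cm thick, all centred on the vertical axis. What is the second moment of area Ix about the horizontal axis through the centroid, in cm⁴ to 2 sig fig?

Ix ≈ 8600 cm⁴

Split into non-overlapping primitives; take the origin at the lower-left of the bounding box.
Bottom plate: 15 × 1.2, A = 18 cm², y = 0.6 cm, Ī = 2.16 cm⁴.
Web plate: 1 × 29, A = 29 cm², y = 15.7 cm, Ī = 2 032 cm⁴.
Top plate: 7 × 1.6, A = 11.2 cm², y = 31 cm, Ī = 2.389 cm⁴.
Centroid: ȳ = ΣA·y / ΣA = 13.97 cm.
Transfer each piece to the horizontal axis through the centroid using Ī + A·d² with d = y − 13.97:
  bottom plate: d = -13.37 cm → contributes +3 222 cm⁴
  web plate: d = 1.726 cm → contributes +2 119 cm⁴
  top plate: d = 17.03 cm → contributes +3 249 cm⁴
Total I = 8 590 cm⁴.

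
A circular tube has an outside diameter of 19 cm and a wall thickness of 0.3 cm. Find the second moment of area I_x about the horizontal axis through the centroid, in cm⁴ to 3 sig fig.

Split into non-overlapping primitives; take the origin at the lower-left of the bounding box.
Outer circle: ⌀19, A = 283.53 cm², y = 9.5 cm, Ī = 6397.1 cm⁴.
Bore (subtracted): ⌀18.4, A = 265.9 cm², y = 9.5 cm, Ī = 5626.5 cm⁴.
By symmetry the centroid is at mid-height, ȳ = 9.5 cm.
All pieces are centred on the horizontal axis through the centroid, so I = ΣĪ (holes subtracted) = 770.58 cm⁴.

I_x ≈ 771 cm⁴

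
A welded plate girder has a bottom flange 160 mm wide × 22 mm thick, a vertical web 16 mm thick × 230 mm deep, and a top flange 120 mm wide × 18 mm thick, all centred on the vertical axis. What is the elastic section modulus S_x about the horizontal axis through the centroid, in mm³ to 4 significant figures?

Treat the section as a set of non-overlapping primitives; coordinates are from the bounding-box lower-left.
Bottom plate: 160 × 22, A = 3 520 mm², y = 11 mm, Ī = 141 973 mm⁴.
Web plate: 16 × 230, A = 3 680 mm², y = 137 mm, Ī = 16 222 667 mm⁴.
Top plate: 120 × 18, A = 2 160 mm², y = 261 mm, Ī = 58 320 mm⁴.
Centroid: ȳ = ΣA·y / ΣA = 118.231 mm.
Transfer each piece to the horizontal axis through the centroid using Ī + A·d² with d = y − 118.231:
  bottom plate: d = -107.231 mm → contributes +40 616 475 mm⁴
  web plate: d = 18.7692 mm → contributes +17 519 072 mm⁴
  top plate: d = 142.769 mm → contributes +44 085 715 mm⁴
Total I = 102 221 262 mm⁴.
Extreme fibre distance c = 151.769 mm; S = I/c = 673 531 mm³.

S_x ≈ 6.735 × 10⁵ mm³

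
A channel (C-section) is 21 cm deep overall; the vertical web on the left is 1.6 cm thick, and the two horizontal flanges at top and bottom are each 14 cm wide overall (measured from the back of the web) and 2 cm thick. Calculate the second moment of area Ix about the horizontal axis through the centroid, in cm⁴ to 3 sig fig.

Decompose the section into non-overlapping parts with the origin at the bottom-left of its bounding rectangle.
Web: 1.6 × 21, A = 33.6 cm², y = 10.5 cm, Ī = 1234.8 cm⁴.
Top flange (beyond web): 12.4 × 2, A = 24.8 cm², y = 20 cm, Ī = 8.2667 cm⁴.
Bottom flange (beyond web): 12.4 × 2, A = 24.8 cm², y = 1 cm, Ī = 8.2667 cm⁴.
By symmetry the centroid is at mid-height, ȳ = 10.5 cm.
Transfer each piece to the horizontal axis through the centroid using Ī + A·d² with d = y − 10.5:
  web: d = 0 cm → contributes +1234.8 cm⁴
  top flange (beyond web): d = 9.5 cm → contributes +2246.5 cm⁴
  bottom flange (beyond web): d = -9.5 cm → contributes +2246.5 cm⁴
Total I = 5727.7 cm⁴.

Ix ≈ 5730 cm⁴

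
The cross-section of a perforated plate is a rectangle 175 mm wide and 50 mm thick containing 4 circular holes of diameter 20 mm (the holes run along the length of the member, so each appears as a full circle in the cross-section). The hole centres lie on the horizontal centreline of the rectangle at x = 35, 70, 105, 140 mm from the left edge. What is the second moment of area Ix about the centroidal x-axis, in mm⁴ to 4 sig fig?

Treat the section as a set of non-overlapping primitives; coordinates are from the bounding-box lower-left.
Plate: 175 × 50, A = 8 750 mm², y = 25 mm, Ī = 1 822 917 mm⁴.
Hole 1 (subtracted): ⌀20, A = 314.159 mm², y = 25 mm, Ī = 7853.98 mm⁴.
Hole 2 (subtracted): ⌀20, A = 314.159 mm², y = 25 mm, Ī = 7853.98 mm⁴.
Hole 3 (subtracted): ⌀20, A = 314.159 mm², y = 25 mm, Ī = 7853.98 mm⁴.
Hole 4 (subtracted): ⌀20, A = 314.159 mm², y = 25 mm, Ī = 7853.98 mm⁴.
By symmetry the centroid is at mid-height, ȳ = 25 mm.
All pieces are centred on the centroidal x-axis, so I = ΣĪ (holes subtracted) = 1 791 501 mm⁴.

Ix ≈ 1.792 × 10⁶ mm⁴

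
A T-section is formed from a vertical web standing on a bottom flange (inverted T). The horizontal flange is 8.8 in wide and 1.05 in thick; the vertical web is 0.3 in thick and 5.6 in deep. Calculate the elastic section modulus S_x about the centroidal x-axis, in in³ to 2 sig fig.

S_x ≈ 3.7 in³

Break the section into simple shapes (no overlaps), measuring from the bottom-left corner of the bounding box.
Flange: 8.8 × 1.05, A = 9.24 in², y = 0.525 in, Ī = 0.8489 in⁴.
Web: 0.3 × 5.6, A = 1.68 in², y = 3.85 in, Ī = 4.39 in⁴.
Centroid: ȳ = ΣA·y / ΣA = 1.037 in.
Transfer each piece to the centroidal x-axis using Ī + A·d² with d = y − 1.037:
  flange: d = -0.5115 in → contributes +3.267 in⁴
  web: d = 2.813 in → contributes +17.69 in⁴
Total I = 20.96 in⁴.
Extreme fibre distance c = 5.613 in; S = I/c = 3.733 in³.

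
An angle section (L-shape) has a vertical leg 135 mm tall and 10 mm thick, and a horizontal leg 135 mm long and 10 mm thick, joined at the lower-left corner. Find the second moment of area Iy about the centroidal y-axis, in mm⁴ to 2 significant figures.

Split into non-overlapping primitives; take the origin at the lower-left of the bounding box.
Vertical leg: 10 × 135, A = 1 350 mm², x = 5 mm, Ī = 11 250 mm⁴.
Horizontal leg (remainder): 125 × 10, A = 1 250 mm², x = 72.5 mm, Ī = 1 627 604 mm⁴.
Centroid: x̄ = ΣA·x / ΣA = 37.45 mm.
Transfer each piece to the centroidal y-axis using Ī + A·d² with d = x − 37.45:
  vertical leg: d = -32.45 mm → contributes +1 432 972 mm⁴
  horizontal leg (remainder): d = 35.05 mm → contributes +3 163 064 mm⁴
Total I = 4 596 036 mm⁴.

Iy ≈ 4.6 × 10⁶ mm⁴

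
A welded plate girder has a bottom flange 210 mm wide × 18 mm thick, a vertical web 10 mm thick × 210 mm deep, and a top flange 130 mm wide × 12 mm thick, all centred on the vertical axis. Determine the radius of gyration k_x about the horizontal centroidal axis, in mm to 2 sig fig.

k_x ≈ 95 mm

Decompose the section into non-overlapping parts with the origin at the bottom-left of its bounding rectangle.
Bottom plate: 210 × 18, A = 3 780 mm², y = 9 mm, Ī = 102 060 mm⁴.
Web plate: 10 × 210, A = 2 100 mm², y = 123 mm, Ī = 7 717 500 mm⁴.
Top plate: 130 × 12, A = 1 560 mm², y = 234 mm, Ī = 18 720 mm⁴.
Centroid: ȳ = ΣA·y / ΣA = 88.35 mm.
Transfer each piece to the horizontal centroidal axis using Ī + A·d² with d = y − 88.35:
  bottom plate: d = -79.35 mm → contributes +23 905 440 mm⁴
  web plate: d = 34.65 mm → contributes +10 238 103 mm⁴
  top plate: d = 145.6 mm → contributes +33 110 240 mm⁴
Total I = 67 253 783 mm⁴.
Radius of gyration: k = √(I/A) = √(67 253 783 / 7 440) = 95.08 mm.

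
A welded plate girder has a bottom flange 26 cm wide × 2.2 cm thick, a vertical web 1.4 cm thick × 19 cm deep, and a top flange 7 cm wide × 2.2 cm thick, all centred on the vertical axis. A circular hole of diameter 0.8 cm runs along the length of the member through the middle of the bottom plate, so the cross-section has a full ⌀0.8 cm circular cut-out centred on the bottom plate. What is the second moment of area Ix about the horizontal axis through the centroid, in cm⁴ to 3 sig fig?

Ix ≈ 6990 cm⁴

Break the section into simple shapes (no overlaps), measuring from the bottom-left corner of the bounding box.
Bottom plate: 26 × 2.2, A = 57.2 cm², y = 1.1 cm, Ī = 23.071 cm⁴.
Web plate: 1.4 × 19, A = 26.6 cm², y = 11.7 cm, Ī = 800.22 cm⁴.
Top plate: 7 × 2.2, A = 15.4 cm², y = 22.3 cm, Ī = 6.2113 cm⁴.
Hole (subtracted): ⌀0.8, A = 0.50265 cm², y = 1.1 cm, Ī = 0.020106 cm⁴.
Centroid: ȳ = ΣA·y / ΣA = 7.2647 cm.
Transfer each piece to the horizontal axis through the centroid using Ī + A·d² with d = y − 7.2647:
  bottom plate: d = -6.1647 cm → contributes +2196.9 cm⁴
  web plate: d = 4.4353 cm → contributes +1323.5 cm⁴
  top plate: d = 15.035 cm → contributes +3487.5 cm⁴
  hole: d = -6.1647 cm → contributes −19.123 cm⁴
Total I = 6988.8 cm⁴.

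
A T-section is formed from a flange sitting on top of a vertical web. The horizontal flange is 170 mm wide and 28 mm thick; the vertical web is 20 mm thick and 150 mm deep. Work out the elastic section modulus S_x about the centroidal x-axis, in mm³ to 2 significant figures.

S_x ≈ 1.6 × 10⁵ mm³

Split into non-overlapping primitives; take the origin at the lower-left of the bounding box.
Flange: 170 × 28, A = 4 760 mm², y = 164 mm, Ī = 310 987 mm⁴.
Web: 20 × 150, A = 3 000 mm², y = 75 mm, Ī = 5 625 000 mm⁴.
Centroid: ȳ = ΣA·y / ΣA = 129.6 mm.
Transfer each piece to the centroidal x-axis using Ī + A·d² with d = y − 129.6:
  flange: d = 34.41 mm → contributes +5 946 144 mm⁴
  web: d = -54.59 mm → contributes +14 566 116 mm⁴
Total I = 20 512 260 mm⁴.
Extreme fibre distance c = 129.6 mm; S = I/c = 158 282 mm³.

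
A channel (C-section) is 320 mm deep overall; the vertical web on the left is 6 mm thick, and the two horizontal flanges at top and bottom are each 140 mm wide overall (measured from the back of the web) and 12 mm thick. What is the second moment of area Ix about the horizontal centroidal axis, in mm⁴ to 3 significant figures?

Treat the section as a set of non-overlapping primitives; coordinates are from the bounding-box lower-left.
Web: 6 × 320, A = 1 920 mm², y = 160 mm, Ī = 16 384 000 mm⁴.
Top flange (beyond web): 134 × 12, A = 1 608 mm², y = 314 mm, Ī = 19 296 mm⁴.
Bottom flange (beyond web): 134 × 12, A = 1 608 mm², y = 6 mm, Ī = 19 296 mm⁴.
By symmetry the centroid is at mid-height, ȳ = 160 mm.
Transfer each piece to the horizontal centroidal axis using Ī + A·d² with d = y − 160:
  web: d = 0 mm → contributes +16 384 000 mm⁴
  top flange (beyond web): d = 154 mm → contributes +38 154 624 mm⁴
  bottom flange (beyond web): d = -154 mm → contributes +38 154 624 mm⁴
Total I = 92 693 248 mm⁴.

Ix ≈ 9.27 × 10⁷ mm⁴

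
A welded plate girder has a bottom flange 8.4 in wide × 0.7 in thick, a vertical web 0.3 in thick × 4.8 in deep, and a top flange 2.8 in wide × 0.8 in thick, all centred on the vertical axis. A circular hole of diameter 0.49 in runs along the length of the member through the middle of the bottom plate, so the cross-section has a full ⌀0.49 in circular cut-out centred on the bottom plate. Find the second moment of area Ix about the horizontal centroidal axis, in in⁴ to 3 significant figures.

Ix ≈ 54.3 in⁴

Treat the section as a set of non-overlapping primitives; coordinates are from the bounding-box lower-left.
Bottom plate: 8.4 × 0.7, A = 5.88 in², y = 0.35 in, Ī = 0.2401 in⁴.
Web plate: 0.3 × 4.8, A = 1.44 in², y = 3.1 in, Ī = 2.7648 in⁴.
Top plate: 2.8 × 0.8, A = 2.24 in², y = 5.9 in, Ī = 0.11947 in⁴.
Hole (subtracted): ⌀0.49, A = 0.18857 in², y = 0.35 in, Ī = 0.0028298 in⁴.
Centroid: ȳ = ΣA·y / ΣA = 2.0991 in.
Transfer each piece to the horizontal centroidal axis using Ī + A·d² with d = y − 2.0991:
  bottom plate: d = -1.7491 in → contributes +18.23 in⁴
  web plate: d = 1.0009 in → contributes +4.2073 in⁴
  top plate: d = 3.8009 in → contributes +32.48 in⁴
  hole: d = -1.7491 in → contributes −0.57978 in⁴
Total I = 54.337 in⁴.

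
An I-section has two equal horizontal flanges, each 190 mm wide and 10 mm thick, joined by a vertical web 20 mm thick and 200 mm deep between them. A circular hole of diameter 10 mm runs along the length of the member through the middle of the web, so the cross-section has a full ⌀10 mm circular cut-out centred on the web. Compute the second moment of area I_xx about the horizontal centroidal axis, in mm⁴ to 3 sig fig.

I_xx ≈ 5.53 × 10⁷ mm⁴

Decompose the section into non-overlapping parts with the origin at the bottom-left of its bounding rectangle.
Bottom flange: 190 × 10, A = 1 900 mm², y = 5 mm, Ī = 15 833 mm⁴.
Web: 20 × 200, A = 4 000 mm², y = 110 mm, Ī = 13 333 333 mm⁴.
Top flange: 190 × 10, A = 1 900 mm², y = 215 mm, Ī = 15 833 mm⁴.
Hole (subtracted): ⌀10, A = 78.54 mm², y = 110 mm, Ī = 490.87 mm⁴.
By symmetry the centroid is at mid-height, ȳ = 110 mm.
Transfer each piece to the horizontal centroidal axis using Ī + A·d² with d = y − 110:
  bottom flange: d = -105 mm → contributes +20 963 333 mm⁴
  web: d = 0 mm → contributes +13 333 333 mm⁴
  top flange: d = 105 mm → contributes +20 963 333 mm⁴
  hole: d = 0 mm → contributes −490.87 mm⁴
Total I = 55 259 509 mm⁴.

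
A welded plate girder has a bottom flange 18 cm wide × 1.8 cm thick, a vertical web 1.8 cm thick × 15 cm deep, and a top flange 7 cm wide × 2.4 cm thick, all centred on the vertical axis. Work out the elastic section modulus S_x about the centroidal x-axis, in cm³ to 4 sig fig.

S_x ≈ 335.2 cm³

Treat the section as a set of non-overlapping primitives; coordinates are from the bounding-box lower-left.
Bottom plate: 18 × 1.8, A = 32.4 cm², y = 0.9 cm, Ī = 8.748 cm⁴.
Web plate: 1.8 × 15, A = 27 cm², y = 9.3 cm, Ī = 506.25 cm⁴.
Top plate: 7 × 2.4, A = 16.8 cm², y = 18 cm, Ī = 8.064 cm⁴.
Centroid: ȳ = ΣA·y / ΣA = 7.64646 cm.
Transfer each piece to the centroidal x-axis using Ī + A·d² with d = y − 7.64646:
  bottom plate: d = -6.74646 cm → contributes +1483.42 cm⁴
  web plate: d = 1.65354 cm → contributes +580.074 cm⁴
  top plate: d = 10.3535 cm → contributes +1808.95 cm⁴
Total I = 3872.45 cm⁴.
Extreme fibre distance c = 11.5535 cm; S = I/c = 335.174 cm³.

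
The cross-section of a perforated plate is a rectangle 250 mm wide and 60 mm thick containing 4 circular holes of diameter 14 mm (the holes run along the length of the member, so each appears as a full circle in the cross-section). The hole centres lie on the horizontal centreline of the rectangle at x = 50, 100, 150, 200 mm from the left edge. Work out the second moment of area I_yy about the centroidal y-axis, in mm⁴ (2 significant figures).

I_yy ≈ 7.6 × 10⁷ mm⁴

Decompose the section into non-overlapping parts with the origin at the bottom-left of its bounding rectangle.
Plate: 250 × 60, A = 15 000 mm², x = 125 mm, Ī = 78 125 000 mm⁴.
Hole 1 (subtracted): ⌀14, A = 153.9 mm², x = 50 mm, Ī = 1 886 mm⁴.
Hole 2 (subtracted): ⌀14, A = 153.9 mm², x = 100 mm, Ī = 1 886 mm⁴.
Hole 3 (subtracted): ⌀14, A = 153.9 mm², x = 150 mm, Ī = 1 886 mm⁴.
Hole 4 (subtracted): ⌀14, A = 153.9 mm², x = 200 mm, Ī = 1 886 mm⁴.
By symmetry the centroid is at mid-width, x̄ = 125 mm.
Transfer each piece to the centroidal y-axis using Ī + A·d² with d = x − 125:
  plate: d = 0 mm → contributes +78 125 000 mm⁴
  hole 1: d = -75 mm → contributes −867 787 mm⁴
  hole 2: d = -25 mm → contributes −98 097 mm⁴
  hole 3: d = 25 mm → contributes −98 097 mm⁴
  hole 4: d = 75 mm → contributes −867 787 mm⁴
Total I = 76 193 232 mm⁴.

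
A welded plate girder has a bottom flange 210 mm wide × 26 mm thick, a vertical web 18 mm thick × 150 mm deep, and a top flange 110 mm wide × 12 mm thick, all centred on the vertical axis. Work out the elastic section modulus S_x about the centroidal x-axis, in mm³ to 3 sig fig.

S_x ≈ 3.29 × 10⁵ mm³

Treat the section as a set of non-overlapping primitives; coordinates are from the bounding-box lower-left.
Bottom plate: 210 × 26, A = 5 460 mm², y = 13 mm, Ī = 307 580 mm⁴.
Web plate: 18 × 150, A = 2 700 mm², y = 101 mm, Ī = 5 062 500 mm⁴.
Top plate: 110 × 12, A = 1 320 mm², y = 182 mm, Ī = 15 840 mm⁴.
Centroid: ȳ = ΣA·y / ΣA = 61.595 mm.
Transfer each piece to the centroidal x-axis using Ī + A·d² with d = y − 61.595:
  bottom plate: d = -48.595 mm → contributes +13 201 195 mm⁴
  web plate: d = 39.405 mm → contributes +9 254 949 mm⁴
  top plate: d = 120.41 mm → contributes +19 152 381 mm⁴
Total I = 41 608 525 mm⁴.
Extreme fibre distance c = 126.41 mm; S = I/c = 329 168 mm³.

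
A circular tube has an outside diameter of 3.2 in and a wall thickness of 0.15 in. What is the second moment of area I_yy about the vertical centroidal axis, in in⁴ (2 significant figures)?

I_yy ≈ 1.7 in⁴

Decompose the section into non-overlapping parts with the origin at the bottom-left of its bounding rectangle.
Outer circle: ⌀3.2, A = 8.042 in², x = 1.6 in, Ī = 5.147 in⁴.
Bore (subtracted): ⌀2.9, A = 6.605 in², x = 1.6 in, Ī = 3.472 in⁴.
By symmetry the centroid is at mid-width, x̄ = 1.6 in.
All pieces are centred on the vertical centroidal axis, so I = ΣĪ (holes subtracted) = 1.675 in⁴.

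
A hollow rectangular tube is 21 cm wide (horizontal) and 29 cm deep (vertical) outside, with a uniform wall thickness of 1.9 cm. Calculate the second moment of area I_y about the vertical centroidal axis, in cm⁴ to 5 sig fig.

I_y ≈ 1.1695 × 10⁴ cm⁴

Treat the section as a set of non-overlapping primitives; coordinates are from the bounding-box lower-left.
Outer rectangle: 21 × 29, A = 609 cm², x = 10.5 cm, Ī = 22380.75 cm⁴.
Inner void (subtracted): 17.2 × 25.2, A = 433.44 cm², x = 10.5 cm, Ī = 10685.74 cm⁴.
By symmetry the centroid is at mid-width, x̄ = 10.5 cm.
All pieces are centred on the vertical centroidal axis, so I = ΣĪ (holes subtracted) = 11695.01 cm⁴.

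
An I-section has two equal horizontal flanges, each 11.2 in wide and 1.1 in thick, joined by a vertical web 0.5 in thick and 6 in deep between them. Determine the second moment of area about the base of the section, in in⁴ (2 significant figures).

I_base ≈ 790 in⁴

Split into non-overlapping primitives; take the origin at the lower-left of the bounding box.
Bottom flange: 11.2 × 1.1, A = 12.32 in², y = 0.55 in, Ī = 1.242 in⁴.
Web: 0.5 × 6, A = 3 in², y = 4.1 in, Ī = 9 in⁴.
Top flange: 11.2 × 1.1, A = 12.32 in², y = 7.65 in, Ī = 1.242 in⁴.
Transfer each piece to the base of the section using Ī + A·d² with d = y − 0:
  bottom flange: d = 0.55 in → contributes +4.969 in⁴
  web: d = 4.1 in → contributes +59.43 in⁴
  top flange: d = 7.65 in → contributes +722.2 in⁴
Total I = 786.6 in⁴.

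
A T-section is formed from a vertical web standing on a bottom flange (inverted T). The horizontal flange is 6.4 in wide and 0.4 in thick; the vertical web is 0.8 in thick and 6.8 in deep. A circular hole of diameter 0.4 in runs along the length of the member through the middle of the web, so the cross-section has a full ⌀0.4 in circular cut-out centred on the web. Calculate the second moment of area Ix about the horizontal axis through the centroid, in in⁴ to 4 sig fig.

Ix ≈ 43.39 in⁴

Split into non-overlapping primitives; take the origin at the lower-left of the bounding box.
Flange: 6.4 × 0.4, A = 2.56 in², y = 0.2 in, Ī = 0.0341333 in⁴.
Web: 0.8 × 6.8, A = 5.44 in², y = 3.8 in, Ī = 20.9621 in⁴.
Hole (subtracted): ⌀0.4, A = 0.125664 in², y = 3.8 in, Ī = 0.00125664 in⁴.
Centroid: ȳ = ΣA·y / ΣA = 2.62962 in.
Transfer each piece to the horizontal axis through the centroid using Ī + A·d² with d = y − 2.62962:
  flange: d = -2.42962 in → contributes +15.1459 in⁴
  web: d = 1.17038 in → contributes +28.4138 in⁴
  hole: d = 1.17038 in → contributes −0.173391 in⁴
Total I = 43.3863 in⁴.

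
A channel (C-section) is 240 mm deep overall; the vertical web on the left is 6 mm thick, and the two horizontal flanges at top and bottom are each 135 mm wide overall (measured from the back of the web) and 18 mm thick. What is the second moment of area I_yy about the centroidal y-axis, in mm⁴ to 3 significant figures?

I_yy ≈ 1.15 × 10⁷ mm⁴

Split into non-overlapping primitives; take the origin at the lower-left of the bounding box.
Web: 6 × 240, A = 1 440 mm², x = 3 mm, Ī = 4 320 mm⁴.
Top flange (beyond web): 129 × 18, A = 2 322 mm², x = 70.5 mm, Ī = 3 220 034 mm⁴.
Bottom flange (beyond web): 129 × 18, A = 2 322 mm², x = 70.5 mm, Ī = 3 220 034 mm⁴.
Centroid: x̄ = ΣA·x / ΣA = 54.524 mm.
Transfer each piece to the centroidal y-axis using Ī + A·d² with d = x − 54.524:
  web: d = -51.524 mm → contributes +3 827 071 mm⁴
  top flange (beyond web): d = 15.976 mm → contributes +3 812 708 mm⁴
  bottom flange (beyond web): d = 15.976 mm → contributes +3 812 708 mm⁴
Total I = 11 452 488 mm⁴.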